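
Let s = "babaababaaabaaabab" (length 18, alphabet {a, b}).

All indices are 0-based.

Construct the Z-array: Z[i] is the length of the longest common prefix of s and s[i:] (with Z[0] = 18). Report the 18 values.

[18, 0, 2, 0, 0, 5, 0, 2, 0, 0, 0, 2, 0, 0, 0, 3, 0, 1]

Z[0]=18
i=1: fresh scan; Z[1]=0
i=2: fresh scan; Z[2]=2 extend→box=[2,4)
i=3: min(r-i=1, Z[1]=0)=0; Z[3]=0
i=4: fresh scan; Z[4]=0
i=5: fresh scan; Z[5]=5 extend→box=[5,10)
i=6: min(r-i=4, Z[1]=0)=0; Z[6]=0
i=7: min(r-i=3, Z[2]=2)=2; Z[7]=2
i=8: min(r-i=2, Z[3]=0)=0; Z[8]=0
i=9: min(r-i=1, Z[4]=0)=0; Z[9]=0
i=10: fresh scan; Z[10]=0
i=11: fresh scan; Z[11]=2 extend→box=[11,13)
i=12: min(r-i=1, Z[1]=0)=0; Z[12]=0
i=13: fresh scan; Z[13]=0
i=14: fresh scan; Z[14]=0
i=15: fresh scan; Z[15]=3 extend→box=[15,18)
i=16: min(r-i=2, Z[1]=0)=0; Z[16]=0
i=17: min(r-i=1, Z[2]=2)=1; Z[17]=1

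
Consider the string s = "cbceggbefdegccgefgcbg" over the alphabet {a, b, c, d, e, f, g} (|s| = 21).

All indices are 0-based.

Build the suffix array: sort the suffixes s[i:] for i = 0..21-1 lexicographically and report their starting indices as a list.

rank→(start, suffix):
  0 → (1, 'bceggbefdegccgefgcbg')
  1 → (6, 'befdegccgefgcbg')
  2 → (19, 'bg')
  3 → (0, 'cbceggbefdegccgefgcbg')
  4 → (18, 'cbg')
  5 → (12, 'ccgefgcbg')
  6 → (2, 'ceggbefdegccgefgcbg')
  7 → (13, 'cgefgcbg')
  8 → (9, 'degccgefgcbg')
  9 → (7, 'efdegccgefgcbg')
  10 → (15, 'efgcbg')
  11 → (10, 'egccgefgcbg')
  12 → (3, 'eggbefdegccgefgcbg')
  13 → (8, 'fdegccgefgcbg')
  14 → (16, 'fgcbg')
  15 → (20, 'g')
  16 → (5, 'gbefdegccgefgcbg')
  17 → (17, 'gcbg')
  18 → (11, 'gccgefgcbg')
  19 → (14, 'gefgcbg')
  20 → (4, 'ggbefdegccgefgcbg')

[1, 6, 19, 0, 18, 12, 2, 13, 9, 7, 15, 10, 3, 8, 16, 20, 5, 17, 11, 14, 4]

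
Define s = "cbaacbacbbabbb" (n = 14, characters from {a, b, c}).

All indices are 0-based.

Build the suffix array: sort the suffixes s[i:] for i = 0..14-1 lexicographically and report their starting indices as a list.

[2, 10, 3, 6, 13, 1, 9, 5, 12, 8, 11, 0, 4, 7]

sorted suffixes:
  #0 SA[0]=2  'aacbacbbabbb'
  #1 SA[1]=10  'abbb'
  #2 SA[2]=3  'acbacbbabbb'
  #3 SA[3]=6  'acbbabbb'
  #4 SA[4]=13  'b'
  #5 SA[5]=1  'baacbacbbabbb'
  #6 SA[6]=9  'babbb'
  #7 SA[7]=5  'bacbbabbb'
  #8 SA[8]=12  'bb'
  #9 SA[9]=8  'bbabbb'
  #10 SA[10]=11  'bbb'
  #11 SA[11]=0  'cbaacbacbbabbb'
  #12 SA[12]=4  'cbacbbabbb'
  #13 SA[13]=7  'cbbabbb'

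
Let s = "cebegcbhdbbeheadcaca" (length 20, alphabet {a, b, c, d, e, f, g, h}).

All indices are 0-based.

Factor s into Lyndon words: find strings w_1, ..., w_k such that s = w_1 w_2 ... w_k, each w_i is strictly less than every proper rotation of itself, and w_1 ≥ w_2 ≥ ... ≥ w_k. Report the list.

["ce", "begcbhd", "bbehe", "adc", "ac", "a"]

emit factor 1: 'ce' (i=0, period=2)
emit factor 2: 'begcbhd' (i=2, period=7)
emit factor 3: 'bbehe' (i=9, period=5)
emit factor 4: 'adc' (i=14, period=3)
emit factor 5: 'ac' (i=17, period=2)
emit factor 6: 'a' (i=19, period=1)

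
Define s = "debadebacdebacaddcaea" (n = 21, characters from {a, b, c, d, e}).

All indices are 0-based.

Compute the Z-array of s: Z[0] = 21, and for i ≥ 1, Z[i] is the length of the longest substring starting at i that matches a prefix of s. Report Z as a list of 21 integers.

Z[0]=21
i=1: fresh scan; Z[1]=0
i=2: fresh scan; Z[2]=0
i=3: fresh scan; Z[3]=0
i=4: fresh scan; Z[4]=4 extend→box=[4,8)
i=5: min(r-i=3, Z[1]=0)=0; Z[5]=0
i=6: min(r-i=2, Z[2]=0)=0; Z[6]=0
i=7: min(r-i=1, Z[3]=0)=0; Z[7]=0
i=8: fresh scan; Z[8]=0
i=9: fresh scan; Z[9]=4 extend→box=[9,13)
i=10: min(r-i=3, Z[1]=0)=0; Z[10]=0
i=11: min(r-i=2, Z[2]=0)=0; Z[11]=0
i=12: min(r-i=1, Z[3]=0)=0; Z[12]=0
i=13: fresh scan; Z[13]=0
i=14: fresh scan; Z[14]=0
i=15: fresh scan; Z[15]=1 extend→box=[15,16)
i=16: fresh scan; Z[16]=1 extend→box=[16,17)
i=17: fresh scan; Z[17]=0
i=18: fresh scan; Z[18]=0
i=19: fresh scan; Z[19]=0
i=20: fresh scan; Z[20]=0

[21, 0, 0, 0, 4, 0, 0, 0, 0, 4, 0, 0, 0, 0, 0, 1, 1, 0, 0, 0, 0]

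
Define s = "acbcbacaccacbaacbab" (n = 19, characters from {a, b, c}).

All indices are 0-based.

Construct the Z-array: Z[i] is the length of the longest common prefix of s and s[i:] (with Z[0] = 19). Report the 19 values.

Z[0]=19
i=1: outside box; Z[1]=0
i=2: outside box; Z[2]=0
i=3: outside box; Z[3]=0
i=4: outside box; Z[4]=0
i=5: outside box; Z[5]=2 grow→box=[5,7)
i=6: min(r-i=1, Z[1]=0)=0; Z[6]=0
i=7: outside box; Z[7]=2 grow→box=[7,9)
i=8: min(r-i=1, Z[1]=0)=0; Z[8]=0
i=9: outside box; Z[9]=0
i=10: outside box; Z[10]=3 grow→box=[10,13)
i=11: min(r-i=2, Z[1]=0)=0; Z[11]=0
i=12: min(r-i=1, Z[2]=0)=0; Z[12]=0
i=13: outside box; Z[13]=1 grow→box=[13,14)
i=14: outside box; Z[14]=3 grow→box=[14,17)
i=15: min(r-i=2, Z[1]=0)=0; Z[15]=0
i=16: min(r-i=1, Z[2]=0)=0; Z[16]=0
i=17: outside box; Z[17]=1 grow→box=[17,18)
i=18: outside box; Z[18]=0

[19, 0, 0, 0, 0, 2, 0, 2, 0, 0, 3, 0, 0, 1, 3, 0, 0, 1, 0]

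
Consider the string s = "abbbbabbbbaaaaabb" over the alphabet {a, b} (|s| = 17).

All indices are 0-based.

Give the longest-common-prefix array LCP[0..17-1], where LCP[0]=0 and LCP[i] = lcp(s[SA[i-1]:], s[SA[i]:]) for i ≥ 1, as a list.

[0, 4, 3, 2, 1, 3, 6, 0, 1, 2, 1, 2, 3, 2, 4, 3, 5]

rank→(start, suffix):
  0 → (10, 'aaaaabb')
  1 → (11, 'aaaabb')
  2 → (12, 'aaabb')
  3 → (13, 'aabb')
  4 → (14, 'abb')
  5 → (5, 'abbbbaaaaabb')
  6 → (0, 'abbbbabbbbaaaaabb')
  7 → (16, 'b')
  8 → (9, 'baaaaabb')
  9 → (4, 'babbbbaaaaabb')
  10 → (15, 'bb')
  11 → (8, 'bbaaaaabb')
  12 → (3, 'bbabbbbaaaaabb')
  13 → (7, 'bbbaaaaabb')
  14 → (2, 'bbbabbbbaaaaabb')
  15 → (6, 'bbbbaaaaabb')
  16 → (1, 'bbbbabbbbaaaaabb')

SA = [10, 11, 12, 13, 14, 5, 0, 16, 9, 4, 15, 8, 3, 7, 2, 6, 1]
[i] adj suffixes → lcp
  [1] 10/11 → 4 ('aaaa')
  [2] 11/12 → 3 ('aaa')
  [3] 12/13 → 2 ('aa')
  [4] 13/14 → 1 ('a')
  [5] 14/5 → 3 ('abb')
  [6] 5/0 → 6 ('abbbba')
  [7] 0/16 → 0 ('')
  [8] 16/9 → 1 ('b')
  [9] 9/4 → 2 ('ba')
  [10] 4/15 → 1 ('b')
  [11] 15/8 → 2 ('bb')
  [12] 8/3 → 3 ('bba')
  [13] 3/7 → 2 ('bb')
  [14] 7/2 → 4 ('bbba')
  [15] 2/6 → 3 ('bbb')
  [16] 6/1 → 5 ('bbbba')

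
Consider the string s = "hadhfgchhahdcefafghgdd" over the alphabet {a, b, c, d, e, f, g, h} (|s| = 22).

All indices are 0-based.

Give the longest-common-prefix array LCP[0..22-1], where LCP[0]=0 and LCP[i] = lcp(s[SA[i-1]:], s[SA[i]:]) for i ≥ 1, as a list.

rank | idx | suffix
   0 |   1 | adhfgchhahdcefafghgdd
   1 |  15 | afghgdd
   2 |   9 | ahdcefafghgdd
   3 |  12 | cefafghgdd
   4 |   6 | chhahdcefafghgdd
   5 |  21 | d
   6 |  11 | dcefafghgdd
   7 |  20 | dd
   8 |   2 | dhfgchhahdcefafghgdd
   9 |  13 | efafghgdd
  10 |  14 | fafghgdd
  11 |   4 | fgchhahdcefafghgdd
  12 |  16 | fghgdd
  13 |   5 | gchhahdcefafghgdd
  14 |  19 | gdd
  15 |  17 | ghgdd
  16 |   0 | hadhfgchhahdcefafghgdd
  17 |   8 | hahdcefafghgdd
  18 |  10 | hdcefafghgdd
  19 |   3 | hfgchhahdcefafghgdd
  20 |  18 | hgdd
  21 |   7 | hhahdcefafghgdd

SA = [1, 15, 9, 12, 6, 21, 11, 20, 2, 13, 14, 4, 16, 5, 19, 17, 0, 8, 10, 3, 18, 7]
[i] adj suffixes → lcp
  [1] 1/15 → 1 ('a')
  [2] 15/9 → 1 ('a')
  [3] 9/12 → 0 ('')
  [4] 12/6 → 1 ('c')
  [5] 6/21 → 0 ('')
  [6] 21/11 → 1 ('d')
  [7] 11/20 → 1 ('d')
  [8] 20/2 → 1 ('d')
  [9] 2/13 → 0 ('')
  [10] 13/14 → 0 ('')
  [11] 14/4 → 1 ('f')
  [12] 4/16 → 2 ('fg')
  [13] 16/5 → 0 ('')
  [14] 5/19 → 1 ('g')
  [15] 19/17 → 1 ('g')
  [16] 17/0 → 0 ('')
  [17] 0/8 → 2 ('ha')
  [18] 8/10 → 1 ('h')
  [19] 10/3 → 1 ('h')
  [20] 3/18 → 1 ('h')
  [21] 18/7 → 1 ('h')

[0, 1, 1, 0, 1, 0, 1, 1, 1, 0, 0, 1, 2, 0, 1, 1, 0, 2, 1, 1, 1, 1]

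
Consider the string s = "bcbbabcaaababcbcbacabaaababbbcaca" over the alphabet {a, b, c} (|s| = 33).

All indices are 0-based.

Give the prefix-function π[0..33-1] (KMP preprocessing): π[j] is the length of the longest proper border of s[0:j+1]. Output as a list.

[0, 0, 1, 1, 0, 1, 2, 0, 0, 0, 1, 0, 1, 2, 3, 2, 3, 0, 0, 0, 1, 0, 0, 0, 1, 0, 1, 1, 1, 2, 0, 0, 0]

π[0] = 0
j=1 s[j]='c': π[1]=0 (border '')
j=2 s[j]='b': π[2]=1 (border 'b')
j=3 s[j]='b': k: 1→0; π[3]=1 (border 'b')
j=4 s[j]='a': k: 1→0; π[4]=0 (border '')
j=5 s[j]='b': π[5]=1 (border 'b')
j=6 s[j]='c': π[6]=2 (border 'bc')
j=7 s[j]='a': k: 2→0; π[7]=0 (border '')
j=8 s[j]='a': π[8]=0 (border '')
j=9 s[j]='a': π[9]=0 (border '')
j=10 s[j]='b': π[10]=1 (border 'b')
j=11 s[j]='a': k: 1→0; π[11]=0 (border '')
j=12 s[j]='b': π[12]=1 (border 'b')
j=13 s[j]='c': π[13]=2 (border 'bc')
j=14 s[j]='b': π[14]=3 (border 'bcb')
j=15 s[j]='c': k: 3→1; π[15]=2 (border 'bc')
j=16 s[j]='b': π[16]=3 (border 'bcb')
j=17 s[j]='a': k: 3→1→0; π[17]=0 (border '')
j=18 s[j]='c': π[18]=0 (border '')
j=19 s[j]='a': π[19]=0 (border '')
j=20 s[j]='b': π[20]=1 (border 'b')
j=21 s[j]='a': k: 1→0; π[21]=0 (border '')
j=22 s[j]='a': π[22]=0 (border '')
j=23 s[j]='a': π[23]=0 (border '')
j=24 s[j]='b': π[24]=1 (border 'b')
j=25 s[j]='a': k: 1→0; π[25]=0 (border '')
j=26 s[j]='b': π[26]=1 (border 'b')
j=27 s[j]='b': k: 1→0; π[27]=1 (border 'b')
j=28 s[j]='b': k: 1→0; π[28]=1 (border 'b')
j=29 s[j]='c': π[29]=2 (border 'bc')
j=30 s[j]='a': k: 2→0; π[30]=0 (border '')
j=31 s[j]='c': π[31]=0 (border '')
j=32 s[j]='a': π[32]=0 (border '')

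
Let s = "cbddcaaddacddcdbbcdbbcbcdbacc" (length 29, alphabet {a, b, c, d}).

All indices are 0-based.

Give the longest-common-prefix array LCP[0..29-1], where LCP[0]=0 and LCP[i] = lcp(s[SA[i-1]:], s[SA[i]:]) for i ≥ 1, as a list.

rank | idx | suffix
   0 |   5 | aaddacddcdbbcdbbcbcdbacc
   1 |  26 | acc
   2 |   9 | acddcdbbcdbbcbcdbacc
   3 |   6 | addacddcdbbcdbbcbcdbacc
   4 |  25 | bacc
   5 |  19 | bbcbcdbacc
   6 |  15 | bbcdbbcbcdbacc
   7 |  20 | bcbcdbacc
   8 |  22 | bcdbacc
   9 |  16 | bcdbbcbcdbacc
  10 |   1 | bddcaaddacddcdbbcdbbcbcdbacc
  11 |  28 | c
  12 |   4 | caaddacddcdbbcdbbcbcdbacc
  13 |  21 | cbcdbacc
  14 |   0 | cbddcaaddacddcdbbcdbbcbcdbacc
  15 |  27 | cc
  16 |  23 | cdbacc
  17 |  17 | cdbbcbcdbacc
  18 |  13 | cdbbcdbbcbcdbacc
  19 |  10 | cddcdbbcdbbcbcdbacc
  20 |   8 | dacddcdbbcdbbcbcdbacc
  21 |  24 | dbacc
  22 |  18 | dbbcbcdbacc
  23 |  14 | dbbcdbbcbcdbacc
  24 |   3 | dcaaddacddcdbbcdbbcbcdbacc
  25 |  12 | dcdbbcdbbcbcdbacc
  26 |   7 | ddacddcdbbcdbbcbcdbacc
  27 |   2 | ddcaaddacddcdbbcdbbcbcdbacc
  28 |  11 | ddcdbbcdbbcbcdbacc

SA = [5, 26, 9, 6, 25, 19, 15, 20, 22, 16, 1, 28, 4, 21, 0, 27, 23, 17, 13, 10, 8, 24, 18, 14, 3, 12, 7, 2, 11]
i: (SA[i-1],SA[i]) lcp shared
  1: (5,26) 1 'a'
  2: (26,9) 2 'ac'
  3: (9,6) 1 'a'
  4: (6,25) 0 ''
  5: (25,19) 1 'b'
  6: (19,15) 3 'bbc'
  7: (15,20) 1 'b'
  8: (20,22) 2 'bc'
  9: (22,16) 4 'bcdb'
  10: (16,1) 1 'b'
  11: (1,28) 0 ''
  12: (28,4) 1 'c'
  13: (4,21) 1 'c'
  14: (21,0) 2 'cb'
  15: (0,27) 1 'c'
  16: (27,23) 1 'c'
  17: (23,17) 3 'cdb'
  18: (17,13) 5 'cdbbc'
  19: (13,10) 2 'cd'
  20: (10,8) 0 ''
  21: (8,24) 1 'd'
  22: (24,18) 2 'db'
  23: (18,14) 4 'dbbc'
  24: (14,3) 1 'd'
  25: (3,12) 2 'dc'
  26: (12,7) 1 'd'
  27: (7,2) 2 'dd'
  28: (2,11) 3 'ddc'

[0, 1, 2, 1, 0, 1, 3, 1, 2, 4, 1, 0, 1, 1, 2, 1, 1, 3, 5, 2, 0, 1, 2, 4, 1, 2, 1, 2, 3]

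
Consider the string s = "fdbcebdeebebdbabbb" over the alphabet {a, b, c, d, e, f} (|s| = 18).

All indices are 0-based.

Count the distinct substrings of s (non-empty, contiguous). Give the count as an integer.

rank | idx | suffix
   0 |  14 | abbb
   1 |  17 | b
   2 |  13 | babbb
   3 |  16 | bb
   4 |  15 | bbb
   5 |   2 | bcebdeebebdbabbb
   6 |  11 | bdbabbb
   7 |   5 | bdeebebdbabbb
   8 |   9 | bebdbabbb
   9 |   3 | cebdeebebdbabbb
  10 |  12 | dbabbb
  11 |   1 | dbcebdeebebdbabbb
  12 |   6 | deebebdbabbb
  13 |  10 | ebdbabbb
  14 |   4 | ebdeebebdbabbb
  15 |   8 | ebebdbabbb
  16 |   7 | eebebdbabbb
  17 |   0 | fdbcebdeebebdbabbb

SA = [14, 17, 13, 16, 15, 2, 11, 5, 9, 3, 12, 1, 6, 10, 4, 8, 7, 0]
rank  pair      lcp
   1  s[14:],s[17:]  0  ''
   2  s[17:],s[13:]  1  'b'
   3  s[13:],s[16:]  1  'b'
   4  s[16:],s[15:]  2  'bb'
   5  s[15:],s[2:]  1  'b'
   6  s[2:],s[11:]  1  'b'
   7  s[11:],s[5:]  2  'bd'
   8  s[5:],s[9:]  1  'b'
   9  s[9:],s[3:]  0  ''
  10  s[3:],s[12:]  0  ''
  11  s[12:],s[1:]  2  'db'
  12  s[1:],s[6:]  1  'd'
  13  s[6:],s[10:]  0  ''
  14  s[10:],s[4:]  3  'ebd'
  15  s[4:],s[8:]  2  'eb'
  16  s[8:],s[7:]  1  'e'
  17  s[7:],s[0:]  0  ''

n(n+1)/2 = 18·19/2 = 171
Σ LCP = 0 + 0 + 1 + 1 + 2 + 1 + 1 + 2 + 1 + 0 + 0 + 2 + 1 + 0 + 3 + 2 + 1 + 0 = 18
distinct = 171 − 18 = 153

153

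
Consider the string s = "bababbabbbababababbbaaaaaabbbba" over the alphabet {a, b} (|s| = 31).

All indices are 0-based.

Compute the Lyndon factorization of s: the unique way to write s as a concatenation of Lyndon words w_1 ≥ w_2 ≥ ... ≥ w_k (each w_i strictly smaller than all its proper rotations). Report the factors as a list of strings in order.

emit factor 1: 'b' (i=0, period=1)
emit factor 2: 'ababbabbb' (i=1, period=9)
emit factor 3: 'ababababbb' (i=10, period=10)
emit factor 4: 'aaaaaabbbb' (i=20, period=10)
emit factor 5: 'a' (i=30, period=1)

["b", "ababbabbb", "ababababbb", "aaaaaabbbb", "a"]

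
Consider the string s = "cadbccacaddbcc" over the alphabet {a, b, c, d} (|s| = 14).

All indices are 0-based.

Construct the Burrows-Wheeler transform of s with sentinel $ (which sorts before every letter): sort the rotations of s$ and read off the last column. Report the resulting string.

rank  rotation         last
    0  $cadbccacaddbcc  c
    1  acaddbcc$cadbcc  c
    2  adbccacaddbcc$c  c
    3  addbcc$cadbccac  c
    4  bcc$cadbccacadd  d
    5  bccacaddbcc$cad  d
    6  c$cadbccacaddbc  c
    7  cacaddbcc$cadbc  c
    8  cadbccacaddbcc$  $
    9  caddbcc$cadbcca  a
   10  cc$cadbccacaddb  b
   11  ccacaddbcc$cadb  b
   12  dbcc$cadbccacad  d
   13  dbccacaddbcc$ca  a
   14  ddbcc$cadbccaca  a

ccccddcc$abbdaa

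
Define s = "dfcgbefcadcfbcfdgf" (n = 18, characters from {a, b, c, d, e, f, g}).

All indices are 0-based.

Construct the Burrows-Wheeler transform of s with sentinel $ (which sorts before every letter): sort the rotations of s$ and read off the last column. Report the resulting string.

rank  rotation             last
    0  $dfcgbefcadcfbcfdgf  f
    1  adcfbcfdgf$dfcgbefc  c
    2  bcfdgf$dfcgbefcadcf  f
    3  befcadcfbcfdgf$dfcg  g
    4  cadcfbcfdgf$dfcgbef  f
    5  cfbcfdgf$dfcgbefcad  d
    6  cfdgf$dfcgbefcadcfb  b
    7  cgbefcadcfbcfdgf$df  f
    8  dcfbcfdgf$dfcgbefca  a
    9  dfcgbefcadcfbcfdgf$  $
   10  dgf$dfcgbefcadcfbcf  f
   11  efcadcfbcfdgf$dfcgb  b
   12  f$dfcgbefcadcfbcfdg  g
   13  fbcfdgf$dfcgbefcadc  c
   14  fcadcfbcfdgf$dfcgbe  e
   15  fcgbefcadcfbcfdgf$d  d
   16  fdgf$dfcgbefcadcfbc  c
   17  gbefcadcfbcfdgf$dfc  c
   18  gf$dfcgbefcadcfbcfd  d

fcfgfdbfa$fbgcedccd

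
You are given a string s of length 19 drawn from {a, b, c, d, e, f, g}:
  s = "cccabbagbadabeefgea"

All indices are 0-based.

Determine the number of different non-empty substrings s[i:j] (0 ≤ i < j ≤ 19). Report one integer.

rank→(start, suffix):
  0 → (18, 'a')
  1 → (3, 'abbagbadabeefgea')
  2 → (11, 'abeefgea')
  3 → (9, 'adabeefgea')
  4 → (6, 'agbadabeefgea')
  5 → (8, 'badabeefgea')
  6 → (5, 'bagbadabeefgea')
  7 → (4, 'bbagbadabeefgea')
  8 → (12, 'beefgea')
  9 → (2, 'cabbagbadabeefgea')
  10 → (1, 'ccabbagbadabeefgea')
  11 → (0, 'cccabbagbadabeefgea')
  12 → (10, 'dabeefgea')
  13 → (17, 'ea')
  14 → (13, 'eefgea')
  15 → (14, 'efgea')
  16 → (15, 'fgea')
  17 → (7, 'gbadabeefgea')
  18 → (16, 'gea')

SA = [18, 3, 11, 9, 6, 8, 5, 4, 12, 2, 1, 0, 10, 17, 13, 14, 15, 7, 16]
[i] adj suffixes → lcp
  [1] 18/3 → 1 ('a')
  [2] 3/11 → 2 ('ab')
  [3] 11/9 → 1 ('a')
  [4] 9/6 → 1 ('a')
  [5] 6/8 → 0 ('')
  [6] 8/5 → 2 ('ba')
  [7] 5/4 → 1 ('b')
  [8] 4/12 → 1 ('b')
  [9] 12/2 → 0 ('')
  [10] 2/1 → 1 ('c')
  [11] 1/0 → 2 ('cc')
  [12] 0/10 → 0 ('')
  [13] 10/17 → 0 ('')
  [14] 17/13 → 1 ('e')
  [15] 13/14 → 1 ('e')
  [16] 14/15 → 0 ('')
  [17] 15/7 → 0 ('')
  [18] 7/16 → 1 ('g')

n(n+1)/2 = 19·20/2 = 190
Σ LCP = 0 + 1 + 2 + 1 + 1 + 0 + 2 + 1 + 1 + 0 + 1 + 2 + 0 + 0 + 1 + 1 + 0 + 0 + 1 = 15
distinct = 190 − 15 = 175

175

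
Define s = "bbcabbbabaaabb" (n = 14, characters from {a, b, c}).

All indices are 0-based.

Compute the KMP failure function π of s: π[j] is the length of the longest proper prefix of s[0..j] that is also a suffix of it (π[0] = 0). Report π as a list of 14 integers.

[0, 1, 0, 0, 1, 2, 2, 0, 1, 0, 0, 0, 1, 2]

π[0] = 0
j=1 s[j]='b': π[1]=1 (border 'b')
j=2 s[j]='c': k: 1→0; π[2]=0 (border '')
j=3 s[j]='a': π[3]=0 (border '')
j=4 s[j]='b': π[4]=1 (border 'b')
j=5 s[j]='b': π[5]=2 (border 'bb')
j=6 s[j]='b': k: 2→1; π[6]=2 (border 'bb')
j=7 s[j]='a': k: 2→1→0; π[7]=0 (border '')
j=8 s[j]='b': π[8]=1 (border 'b')
j=9 s[j]='a': k: 1→0; π[9]=0 (border '')
j=10 s[j]='a': π[10]=0 (border '')
j=11 s[j]='a': π[11]=0 (border '')
j=12 s[j]='b': π[12]=1 (border 'b')
j=13 s[j]='b': π[13]=2 (border 'bb')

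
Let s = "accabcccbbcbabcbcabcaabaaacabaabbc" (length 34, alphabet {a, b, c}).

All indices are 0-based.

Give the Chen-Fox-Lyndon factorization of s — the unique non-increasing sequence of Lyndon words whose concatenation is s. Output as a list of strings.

emit factor 1: 'acc' (i=0, period=3)
emit factor 2: 'abcccbbcb' (i=3, period=9)
emit factor 3: 'abcbc' (i=12, period=5)
emit factor 4: 'abc' (i=17, period=3)
emit factor 5: 'aab' (i=20, period=3)
emit factor 6: 'aaacabaabbc' (i=23, period=11)

["acc", "abcccbbcb", "abcbc", "abc", "aab", "aaacabaabbc"]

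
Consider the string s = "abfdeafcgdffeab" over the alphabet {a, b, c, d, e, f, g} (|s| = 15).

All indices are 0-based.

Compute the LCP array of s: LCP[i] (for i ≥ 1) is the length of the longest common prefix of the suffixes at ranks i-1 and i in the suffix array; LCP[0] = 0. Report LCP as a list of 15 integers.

[0, 2, 1, 0, 1, 0, 0, 1, 0, 2, 0, 1, 1, 1, 0]

rank→(start, suffix):
  0 → (13, 'ab')
  1 → (0, 'abfdeafcgdffeab')
  2 → (5, 'afcgdffeab')
  3 → (14, 'b')
  4 → (1, 'bfdeafcgdffeab')
  5 → (7, 'cgdffeab')
  6 → (3, 'deafcgdffeab')
  7 → (9, 'dffeab')
  8 → (12, 'eab')
  9 → (4, 'eafcgdffeab')
  10 → (6, 'fcgdffeab')
  11 → (2, 'fdeafcgdffeab')
  12 → (11, 'feab')
  13 → (10, 'ffeab')
  14 → (8, 'gdffeab')

SA = [13, 0, 5, 14, 1, 7, 3, 9, 12, 4, 6, 2, 11, 10, 8]
rank  pair      lcp
   1  s[13:],s[0:]  2  'ab'
   2  s[0:],s[5:]  1  'a'
   3  s[5:],s[14:]  0  ''
   4  s[14:],s[1:]  1  'b'
   5  s[1:],s[7:]  0  ''
   6  s[7:],s[3:]  0  ''
   7  s[3:],s[9:]  1  'd'
   8  s[9:],s[12:]  0  ''
   9  s[12:],s[4:]  2  'ea'
  10  s[4:],s[6:]  0  ''
  11  s[6:],s[2:]  1  'f'
  12  s[2:],s[11:]  1  'f'
  13  s[11:],s[10:]  1  'f'
  14  s[10:],s[8:]  0  ''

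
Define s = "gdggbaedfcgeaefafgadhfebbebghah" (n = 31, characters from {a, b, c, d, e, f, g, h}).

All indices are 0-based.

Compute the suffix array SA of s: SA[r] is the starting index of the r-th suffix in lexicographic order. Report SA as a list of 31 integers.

[18, 5, 12, 15, 29, 4, 23, 24, 26, 9, 7, 1, 19, 11, 22, 25, 6, 13, 14, 8, 21, 16, 17, 3, 0, 10, 2, 27, 30, 28, 20]

sorted suffixes:
  #0 SA[0]=18  'adhfebbebghah'
  #1 SA[1]=5  'aedfcgeaefafgadhfebbebghah'
  #2 SA[2]=12  'aefafgadhfebbebghah'
  #3 SA[3]=15  'afgadhfebbebghah'
  #4 SA[4]=29  'ah'
  #5 SA[5]=4  'baedfcgeaefafgadhfebbebghah'
  #6 SA[6]=23  'bbebghah'
  #7 SA[7]=24  'bebghah'
  #8 SA[8]=26  'bghah'
  #9 SA[9]=9  'cgeaefafgadhfebbebghah'
  #10 SA[10]=7  'dfcgeaefafgadhfebbebghah'
  #11 SA[11]=1  'dggbaedfcgeaefafgadhfebbebghah'
  #12 SA[12]=19  'dhfebbebghah'
  #13 SA[13]=11  'eaefafgadhfebbebghah'
  #14 SA[14]=22  'ebbebghah'
  #15 SA[15]=25  'ebghah'
  #16 SA[16]=6  'edfcgeaefafgadhfebbebghah'
  #17 SA[17]=13  'efafgadhfebbebghah'
  #18 SA[18]=14  'fafgadhfebbebghah'
  #19 SA[19]=8  'fcgeaefafgadhfebbebghah'
  #20 SA[20]=21  'febbebghah'
  #21 SA[21]=16  'fgadhfebbebghah'
  #22 SA[22]=17  'gadhfebbebghah'
  #23 SA[23]=3  'gbaedfcgeaefafgadhfebbebghah'
  #24 SA[24]=0  'gdggbaedfcgeaefafgadhfebbebghah'
  #25 SA[25]=10  'geaefafgadhfebbebghah'
  #26 SA[26]=2  'ggbaedfcgeaefafgadhfebbebghah'
  #27 SA[27]=27  'ghah'
  #28 SA[28]=30  'h'
  #29 SA[29]=28  'hah'
  #30 SA[30]=20  'hfebbebghah'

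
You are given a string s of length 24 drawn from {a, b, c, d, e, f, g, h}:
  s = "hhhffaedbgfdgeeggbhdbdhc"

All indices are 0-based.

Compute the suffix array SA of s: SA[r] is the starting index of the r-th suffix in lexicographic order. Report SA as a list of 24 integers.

[5, 20, 8, 17, 23, 19, 7, 11, 21, 6, 13, 14, 4, 10, 3, 16, 12, 9, 15, 22, 18, 2, 1, 0]

rank | idx | suffix
   0 |   5 | aedbgfdgeeggbhdbdhc
   1 |  20 | bdhc
   2 |   8 | bgfdgeeggbhdbdhc
   3 |  17 | bhdbdhc
   4 |  23 | c
   5 |  19 | dbdhc
   6 |   7 | dbgfdgeeggbhdbdhc
   7 |  11 | dgeeggbhdbdhc
   8 |  21 | dhc
   9 |   6 | edbgfdgeeggbhdbdhc
  10 |  13 | eeggbhdbdhc
  11 |  14 | eggbhdbdhc
  12 |   4 | faedbgfdgeeggbhdbdhc
  13 |  10 | fdgeeggbhdbdhc
  14 |   3 | ffaedbgfdgeeggbhdbdhc
  15 |  16 | gbhdbdhc
  16 |  12 | geeggbhdbdhc
  17 |   9 | gfdgeeggbhdbdhc
  18 |  15 | ggbhdbdhc
  19 |  22 | hc
  20 |  18 | hdbdhc
  21 |   2 | hffaedbgfdgeeggbhdbdhc
  22 |   1 | hhffaedbgfdgeeggbhdbdhc
  23 |   0 | hhhffaedbgfdgeeggbhdbdhc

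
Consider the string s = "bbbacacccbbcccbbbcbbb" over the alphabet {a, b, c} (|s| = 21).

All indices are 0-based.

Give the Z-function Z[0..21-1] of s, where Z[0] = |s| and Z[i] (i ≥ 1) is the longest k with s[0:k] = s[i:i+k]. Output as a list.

[21, 2, 1, 0, 0, 0, 0, 0, 0, 2, 1, 0, 0, 0, 3, 2, 1, 0, 3, 2, 1]

Z[0]=21
i=1: i≥r, start 0; Z[1]=2 extend→box=[1,3)
i=2: min(r-i=1, Z[1]=2)=1; Z[2]=1
i=3: i≥r, start 0; Z[3]=0
i=4: i≥r, start 0; Z[4]=0
i=5: i≥r, start 0; Z[5]=0
i=6: i≥r, start 0; Z[6]=0
i=7: i≥r, start 0; Z[7]=0
i=8: i≥r, start 0; Z[8]=0
i=9: i≥r, start 0; Z[9]=2 extend→box=[9,11)
i=10: min(r-i=1, Z[1]=2)=1; Z[10]=1
i=11: i≥r, start 0; Z[11]=0
i=12: i≥r, start 0; Z[12]=0
i=13: i≥r, start 0; Z[13]=0
i=14: i≥r, start 0; Z[14]=3 extend→box=[14,17)
i=15: min(r-i=2, Z[1]=2)=2; Z[15]=2
i=16: min(r-i=1, Z[2]=1)=1; Z[16]=1
i=17: i≥r, start 0; Z[17]=0
i=18: i≥r, start 0; Z[18]=3 extend→box=[18,21)
i=19: min(r-i=2, Z[1]=2)=2; Z[19]=2
i=20: min(r-i=1, Z[2]=1)=1; Z[20]=1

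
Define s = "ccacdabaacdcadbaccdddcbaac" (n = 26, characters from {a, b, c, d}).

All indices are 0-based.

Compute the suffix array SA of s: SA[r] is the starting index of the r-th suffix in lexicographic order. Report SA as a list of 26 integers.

rank | idx | suffix
   0 |  23 | aac
   1 |   7 | aacdcadbaccdddcbaac
   2 |   5 | abaacdcadbaccdddcbaac
   3 |  24 | ac
   4 |  15 | accdddcbaac
   5 |   2 | acdabaacdcadbaccdddcbaac
   6 |   8 | acdcadbaccdddcbaac
   7 |  12 | adbaccdddcbaac
   8 |  22 | baac
   9 |   6 | baacdcadbaccdddcbaac
  10 |  14 | baccdddcbaac
  11 |  25 | c
  12 |   1 | cacdabaacdcadbaccdddcbaac
  13 |  11 | cadbaccdddcbaac
  14 |  21 | cbaac
  15 |   0 | ccacdabaacdcadbaccdddcbaac
  16 |  16 | ccdddcbaac
  17 |   3 | cdabaacdcadbaccdddcbaac
  18 |   9 | cdcadbaccdddcbaac
  19 |  17 | cdddcbaac
  20 |   4 | dabaacdcadbaccdddcbaac
  21 |  13 | dbaccdddcbaac
  22 |  10 | dcadbaccdddcbaac
  23 |  20 | dcbaac
  24 |  19 | ddcbaac
  25 |  18 | dddcbaac

[23, 7, 5, 24, 15, 2, 8, 12, 22, 6, 14, 25, 1, 11, 21, 0, 16, 3, 9, 17, 4, 13, 10, 20, 19, 18]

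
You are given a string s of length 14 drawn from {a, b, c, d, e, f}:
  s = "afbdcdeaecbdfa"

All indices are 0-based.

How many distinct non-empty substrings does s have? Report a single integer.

rank→(start, suffix):
  0 → (13, 'a')
  1 → (7, 'aecbdfa')
  2 → (0, 'afbdcdeaecbdfa')
  3 → (2, 'bdcdeaecbdfa')
  4 → (10, 'bdfa')
  5 → (9, 'cbdfa')
  6 → (4, 'cdeaecbdfa')
  7 → (3, 'dcdeaecbdfa')
  8 → (5, 'deaecbdfa')
  9 → (11, 'dfa')
  10 → (6, 'eaecbdfa')
  11 → (8, 'ecbdfa')
  12 → (12, 'fa')
  13 → (1, 'fbdcdeaecbdfa')

SA = [13, 7, 0, 2, 10, 9, 4, 3, 5, 11, 6, 8, 12, 1]
i: (SA[i-1],SA[i]) lcp shared
  1: (13,7) 1 'a'
  2: (7,0) 1 'a'
  3: (0,2) 0 ''
  4: (2,10) 2 'bd'
  5: (10,9) 0 ''
  6: (9,4) 1 'c'
  7: (4,3) 0 ''
  8: (3,5) 1 'd'
  9: (5,11) 1 'd'
  10: (11,6) 0 ''
  11: (6,8) 1 'e'
  12: (8,12) 0 ''
  13: (12,1) 1 'f'

n(n+1)/2 = 14·15/2 = 105
Σ LCP = 0 + 1 + 1 + 0 + 2 + 0 + 1 + 0 + 1 + 1 + 0 + 1 + 0 + 1 = 9
distinct = 105 − 9 = 96

96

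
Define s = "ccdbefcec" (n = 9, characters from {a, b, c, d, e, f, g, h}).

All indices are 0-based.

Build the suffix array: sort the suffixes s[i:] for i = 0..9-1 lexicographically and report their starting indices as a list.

sorted suffixes:
  #0 SA[0]=3  'befcec'
  #1 SA[1]=8  'c'
  #2 SA[2]=0  'ccdbefcec'
  #3 SA[3]=1  'cdbefcec'
  #4 SA[4]=6  'cec'
  #5 SA[5]=2  'dbefcec'
  #6 SA[6]=7  'ec'
  #7 SA[7]=4  'efcec'
  #8 SA[8]=5  'fcec'

[3, 8, 0, 1, 6, 2, 7, 4, 5]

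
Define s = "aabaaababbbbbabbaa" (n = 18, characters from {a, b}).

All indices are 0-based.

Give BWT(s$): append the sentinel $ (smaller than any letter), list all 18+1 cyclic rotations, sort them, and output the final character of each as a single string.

aabb$aaabbbabaabbba

rank  rotation             last
    0  $aabaaababbbbbabbaa  a
    1  a$aabaaababbbbbabba  a
    2  aa$aabaaababbbbbabb  b
    3  aaababbbbbabbaa$aab  b
    4  aabaaababbbbbabbaa$  $
    5  aababbbbbabbaa$aaba  a
    6  abaaababbbbbabbaa$a  a
    7  ababbbbbabbaa$aabaa  a
    8  abbaa$aabaaababbbbb  b
    9  abbbbbabbaa$aabaaab  b
   10  baa$aabaaababbbbbab  b
   11  baaababbbbbabbaa$aa  a
   12  babbaa$aabaaababbbb  b
   13  babbbbbabbaa$aabaaa  a
   14  bbaa$aabaaababbbbba  a
   15  bbabbaa$aabaaababbb  b
   16  bbbabbaa$aabaaababb  b
   17  bbbbabbaa$aabaaabab  b
   18  bbbbbabbaa$aabaaaba  a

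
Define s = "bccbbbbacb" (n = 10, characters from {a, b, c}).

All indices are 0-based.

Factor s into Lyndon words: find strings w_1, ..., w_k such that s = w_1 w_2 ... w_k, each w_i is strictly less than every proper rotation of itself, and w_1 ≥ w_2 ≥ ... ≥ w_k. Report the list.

["bcc", "b", "b", "b", "b", "acb"]

emit factor 1: 'bcc' (i=0, period=3)
emit factor 2: 'b' (i=3, period=1)
emit factor 3: 'b' (i=4, period=1)
emit factor 4: 'b' (i=5, period=1)
emit factor 5: 'b' (i=6, period=1)
emit factor 6: 'acb' (i=7, period=3)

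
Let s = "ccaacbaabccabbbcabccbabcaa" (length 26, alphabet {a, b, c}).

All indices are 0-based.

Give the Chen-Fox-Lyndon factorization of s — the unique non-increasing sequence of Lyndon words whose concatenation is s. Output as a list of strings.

emit factor 1: 'c' (i=0, period=1)
emit factor 2: 'c' (i=1, period=1)
emit factor 3: 'aacb' (i=2, period=4)
emit factor 4: 'aabccabbbcabccbabc' (i=6, period=18)
emit factor 5: 'a' (i=24, period=1)
emit factor 6: 'a' (i=25, period=1)

["c", "c", "aacb", "aabccabbbcabccbabc", "a", "a"]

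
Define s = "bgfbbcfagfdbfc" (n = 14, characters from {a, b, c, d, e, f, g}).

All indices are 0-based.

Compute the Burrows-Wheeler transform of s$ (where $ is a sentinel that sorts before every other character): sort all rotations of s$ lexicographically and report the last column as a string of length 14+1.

cffbd$fbfcgbgba

rank  rotation         last
    0  $bgfbbcfagfdbfc  c
    1  agfdbfc$bgfbbcf  f
    2  bbcfagfdbfc$bgf  f
    3  bcfagfdbfc$bgfb  b
    4  bfc$bgfbbcfagfd  d
    5  bgfbbcfagfdbfc$  $
    6  c$bgfbbcfagfdbf  f
    7  cfagfdbfc$bgfbb  b
    8  dbfc$bgfbbcfagf  f
    9  fagfdbfc$bgfbbc  c
   10  fbbcfagfdbfc$bg  g
   11  fc$bgfbbcfagfdb  b
   12  fdbfc$bgfbbcfag  g
   13  gfbbcfagfdbfc$b  b
   14  gfdbfc$bgfbbcfa  a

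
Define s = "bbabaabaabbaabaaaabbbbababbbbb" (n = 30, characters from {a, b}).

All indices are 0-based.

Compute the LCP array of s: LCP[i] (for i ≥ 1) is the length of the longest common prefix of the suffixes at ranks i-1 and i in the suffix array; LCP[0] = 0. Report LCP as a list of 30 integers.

[0, 3, 2, 5, 3, 4, 1, 4, 5, 3, 2, 3, 5, 0, 1, 3, 6, 4, 2, 4, 3, 1, 2, 3, 5, 2, 3, 3, 4, 4]

rank→(start, suffix):
  0 → (14, 'aaaabbbbababbbbb')
  1 → (15, 'aaabbbbababbbbb')
  2 → (11, 'aabaaaabbbbababbbbb')
  3 → (4, 'aabaabbaabaaaabbbbababbbbb')
  4 → (7, 'aabbaabaaaabbbbababbbbb')
  5 → (16, 'aabbbbababbbbb')
  6 → (12, 'abaaaabbbbababbbbb')
  7 → (2, 'abaabaabbaabaaaabbbbababbbbb')
  8 → (5, 'abaabbaabaaaabbbbababbbbb')
  9 → (22, 'ababbbbb')
  10 → (8, 'abbaabaaaabbbbababbbbb')
  11 → (17, 'abbbbababbbbb')
  12 → (24, 'abbbbb')
  13 → (29, 'b')
  14 → (13, 'baaaabbbbababbbbb')
  15 → (10, 'baabaaaabbbbababbbbb')
  16 → (3, 'baabaabbaabaaaabbbbababbbbb')
  17 → (6, 'baabbaabaaaabbbbababbbbb')
  18 → (1, 'babaabaabbaabaaaabbbbababbbbb')
  19 → (21, 'bababbbbb')
  20 → (23, 'babbbbb')
  21 → (28, 'bb')
  22 → (9, 'bbaabaaaabbbbababbbbb')
  23 → (0, 'bbabaabaabbaabaaaabbbbababbbbb')
  24 → (20, 'bbababbbbb')
  25 → (27, 'bbb')
  26 → (19, 'bbbababbbbb')
  27 → (26, 'bbbb')
  28 → (18, 'bbbbababbbbb')
  29 → (25, 'bbbbb')

SA = [14, 15, 11, 4, 7, 16, 12, 2, 5, 22, 8, 17, 24, 29, 13, 10, 3, 6, 1, 21, 23, 28, 9, 0, 20, 27, 19, 26, 18, 25]
i: (SA[i-1],SA[i]) lcp shared
  1: (14,15) 3 'aaa'
  2: (15,11) 2 'aa'
  3: (11,4) 5 'aabaa'
  4: (4,7) 3 'aab'
  5: (7,16) 4 'aabb'
  6: (16,12) 1 'a'
  7: (12,2) 4 'abaa'
  8: (2,5) 5 'abaab'
  9: (5,22) 3 'aba'
  10: (22,8) 2 'ab'
  11: (8,17) 3 'abb'
  12: (17,24) 5 'abbbb'
  13: (24,29) 0 ''
  14: (29,13) 1 'b'
  15: (13,10) 3 'baa'
  16: (10,3) 6 'baabaa'
  17: (3,6) 4 'baab'
  18: (6,1) 2 'ba'
  19: (1,21) 4 'baba'
  20: (21,23) 3 'bab'
  21: (23,28) 1 'b'
  22: (28,9) 2 'bb'
  23: (9,0) 3 'bba'
  24: (0,20) 5 'bbaba'
  25: (20,27) 2 'bb'
  26: (27,19) 3 'bbb'
  27: (19,26) 3 'bbb'
  28: (26,18) 4 'bbbb'
  29: (18,25) 4 'bbbb'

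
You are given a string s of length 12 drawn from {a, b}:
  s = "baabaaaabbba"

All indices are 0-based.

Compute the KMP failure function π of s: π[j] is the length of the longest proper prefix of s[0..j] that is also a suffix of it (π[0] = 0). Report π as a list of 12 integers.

π[0] = 0
j=1 s[j]='a': π[1]=0 (border '')
j=2 s[j]='a': π[2]=0 (border '')
j=3 s[j]='b': π[3]=1 (border 'b')
j=4 s[j]='a': π[4]=2 (border 'ba')
j=5 s[j]='a': π[5]=3 (border 'baa')
j=6 s[j]='a': k: 3→0; π[6]=0 (border '')
j=7 s[j]='a': π[7]=0 (border '')
j=8 s[j]='b': π[8]=1 (border 'b')
j=9 s[j]='b': k: 1→0; π[9]=1 (border 'b')
j=10 s[j]='b': k: 1→0; π[10]=1 (border 'b')
j=11 s[j]='a': π[11]=2 (border 'ba')

[0, 0, 0, 1, 2, 3, 0, 0, 1, 1, 1, 2]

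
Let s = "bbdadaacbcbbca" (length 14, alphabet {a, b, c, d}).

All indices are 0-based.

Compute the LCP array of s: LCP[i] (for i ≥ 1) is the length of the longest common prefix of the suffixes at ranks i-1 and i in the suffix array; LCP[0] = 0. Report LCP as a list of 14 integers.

[0, 1, 1, 1, 0, 2, 1, 2, 1, 0, 1, 2, 0, 2]

rank→(start, suffix):
  0 → (13, 'a')
  1 → (5, 'aacbcbbca')
  2 → (6, 'acbcbbca')
  3 → (3, 'adaacbcbbca')
  4 → (10, 'bbca')
  5 → (0, 'bbdadaacbcbbca')
  6 → (11, 'bca')
  7 → (8, 'bcbbca')
  8 → (1, 'bdadaacbcbbca')
  9 → (12, 'ca')
  10 → (9, 'cbbca')
  11 → (7, 'cbcbbca')
  12 → (4, 'daacbcbbca')
  13 → (2, 'dadaacbcbbca')

SA = [13, 5, 6, 3, 10, 0, 11, 8, 1, 12, 9, 7, 4, 2]
[i] adj suffixes → lcp
  [1] 13/5 → 1 ('a')
  [2] 5/6 → 1 ('a')
  [3] 6/3 → 1 ('a')
  [4] 3/10 → 0 ('')
  [5] 10/0 → 2 ('bb')
  [6] 0/11 → 1 ('b')
  [7] 11/8 → 2 ('bc')
  [8] 8/1 → 1 ('b')
  [9] 1/12 → 0 ('')
  [10] 12/9 → 1 ('c')
  [11] 9/7 → 2 ('cb')
  [12] 7/4 → 0 ('')
  [13] 4/2 → 2 ('da')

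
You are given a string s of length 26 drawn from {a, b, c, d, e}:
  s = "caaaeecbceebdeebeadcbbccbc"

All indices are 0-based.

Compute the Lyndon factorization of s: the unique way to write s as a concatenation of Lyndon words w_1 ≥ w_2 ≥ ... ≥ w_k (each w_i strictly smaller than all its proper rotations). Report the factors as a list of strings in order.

emit factor 1: 'c' (i=0, period=1)
emit factor 2: 'aaaeecbceebdeebeadcbbccbc' (i=1, period=25)

["c", "aaaeecbceebdeebeadcbbccbc"]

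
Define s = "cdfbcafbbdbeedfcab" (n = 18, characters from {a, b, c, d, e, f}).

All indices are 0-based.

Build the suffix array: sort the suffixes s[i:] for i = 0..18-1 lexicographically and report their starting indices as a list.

[16, 5, 17, 7, 3, 8, 10, 15, 4, 0, 9, 1, 13, 12, 11, 6, 2, 14]

rank→(start, suffix):
  0 → (16, 'ab')
  1 → (5, 'afbbdbeedfcab')
  2 → (17, 'b')
  3 → (7, 'bbdbeedfcab')
  4 → (3, 'bcafbbdbeedfcab')
  5 → (8, 'bdbeedfcab')
  6 → (10, 'beedfcab')
  7 → (15, 'cab')
  8 → (4, 'cafbbdbeedfcab')
  9 → (0, 'cdfbcafbbdbeedfcab')
  10 → (9, 'dbeedfcab')
  11 → (1, 'dfbcafbbdbeedfcab')
  12 → (13, 'dfcab')
  13 → (12, 'edfcab')
  14 → (11, 'eedfcab')
  15 → (6, 'fbbdbeedfcab')
  16 → (2, 'fbcafbbdbeedfcab')
  17 → (14, 'fcab')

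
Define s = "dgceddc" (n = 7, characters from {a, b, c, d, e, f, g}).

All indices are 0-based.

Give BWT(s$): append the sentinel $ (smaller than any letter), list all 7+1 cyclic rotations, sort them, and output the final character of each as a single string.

cdgde$cd

rank  rotation  last
    0  $dgceddc  c
    1  c$dgcedd  d
    2  ceddc$dg  g
    3  dc$dgced  d
    4  ddc$dgce  e
    5  dgceddc$  $
    6  eddc$dgc  c
    7  gceddc$d  d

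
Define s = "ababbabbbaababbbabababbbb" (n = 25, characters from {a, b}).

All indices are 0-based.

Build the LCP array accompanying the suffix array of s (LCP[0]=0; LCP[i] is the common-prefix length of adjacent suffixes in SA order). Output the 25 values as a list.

[0, 1, 4, 5, 6, 2, 3, 5, 4, 0, 1, 2, 5, 3, 4, 6, 5, 1, 2, 3, 4, 2, 3, 4, 3]

sorted suffixes:
  #0 SA[0]=9  'aababbbabababbbb'
  #1 SA[1]=16  'abababbbb'
  #2 SA[2]=0  'ababbabbbaababbbabababbbb'
  #3 SA[3]=10  'ababbbabababbbb'
  #4 SA[4]=18  'ababbbb'
  #5 SA[5]=2  'abbabbbaababbbabababbbb'
  #6 SA[6]=5  'abbbaababbbabababbbb'
  #7 SA[7]=12  'abbbabababbbb'
  #8 SA[8]=20  'abbbb'
  #9 SA[9]=24  'b'
  #10 SA[10]=8  'baababbbabababbbb'
  #11 SA[11]=15  'babababbbb'
  #12 SA[12]=17  'bababbbb'
  #13 SA[13]=1  'babbabbbaababbbabababbbb'
  #14 SA[14]=4  'babbbaababbbabababbbb'
  #15 SA[15]=11  'babbbabababbbb'
  #16 SA[16]=19  'babbbb'
  #17 SA[17]=23  'bb'
  #18 SA[18]=7  'bbaababbbabababbbb'
  #19 SA[19]=14  'bbabababbbb'
  #20 SA[20]=3  'bbabbbaababbbabababbbb'
  #21 SA[21]=22  'bbb'
  #22 SA[22]=6  'bbbaababbbabababbbb'
  #23 SA[23]=13  'bbbabababbbb'
  #24 SA[24]=21  'bbbb'

SA = [9, 16, 0, 10, 18, 2, 5, 12, 20, 24, 8, 15, 17, 1, 4, 11, 19, 23, 7, 14, 3, 22, 6, 13, 21]
rank  pair      lcp
   1  s[9:],s[16:]  1  'a'
   2  s[16:],s[0:]  4  'abab'
   3  s[0:],s[10:]  5  'ababb'
   4  s[10:],s[18:]  6  'ababbb'
   5  s[18:],s[2:]  2  'ab'
   6  s[2:],s[5:]  3  'abb'
   7  s[5:],s[12:]  5  'abbba'
   8  s[12:],s[20:]  4  'abbb'
   9  s[20:],s[24:]  0  ''
  10  s[24:],s[8:]  1  'b'
  11  s[8:],s[15:]  2  'ba'
  12  s[15:],s[17:]  5  'babab'
  13  s[17:],s[1:]  3  'bab'
  14  s[1:],s[4:]  4  'babb'
  15  s[4:],s[11:]  6  'babbba'
  16  s[11:],s[19:]  5  'babbb'
  17  s[19:],s[23:]  1  'b'
  18  s[23:],s[7:]  2  'bb'
  19  s[7:],s[14:]  3  'bba'
  20  s[14:],s[3:]  4  'bbab'
  21  s[3:],s[22:]  2  'bb'
  22  s[22:],s[6:]  3  'bbb'
  23  s[6:],s[13:]  4  'bbba'
  24  s[13:],s[21:]  3  'bbb'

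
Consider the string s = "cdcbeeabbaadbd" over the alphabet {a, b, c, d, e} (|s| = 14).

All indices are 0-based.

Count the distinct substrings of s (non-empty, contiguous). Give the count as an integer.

sorted suffixes:
  #0 SA[0]=9  'aadbd'
  #1 SA[1]=6  'abbaadbd'
  #2 SA[2]=10  'adbd'
  #3 SA[3]=8  'baadbd'
  #4 SA[4]=7  'bbaadbd'
  #5 SA[5]=12  'bd'
  #6 SA[6]=3  'beeabbaadbd'
  #7 SA[7]=2  'cbeeabbaadbd'
  #8 SA[8]=0  'cdcbeeabbaadbd'
  #9 SA[9]=13  'd'
  #10 SA[10]=11  'dbd'
  #11 SA[11]=1  'dcbeeabbaadbd'
  #12 SA[12]=5  'eabbaadbd'
  #13 SA[13]=4  'eeabbaadbd'

SA = [9, 6, 10, 8, 7, 12, 3, 2, 0, 13, 11, 1, 5, 4]
i: (SA[i-1],SA[i]) lcp shared
  1: (9,6) 1 'a'
  2: (6,10) 1 'a'
  3: (10,8) 0 ''
  4: (8,7) 1 'b'
  5: (7,12) 1 'b'
  6: (12,3) 1 'b'
  7: (3,2) 0 ''
  8: (2,0) 1 'c'
  9: (0,13) 0 ''
  10: (13,11) 1 'd'
  11: (11,1) 1 'd'
  12: (1,5) 0 ''
  13: (5,4) 1 'e'

n(n+1)/2 = 14·15/2 = 105
Σ LCP = 0 + 1 + 1 + 0 + 1 + 1 + 1 + 0 + 1 + 0 + 1 + 1 + 0 + 1 = 9
distinct = 105 − 9 = 96

96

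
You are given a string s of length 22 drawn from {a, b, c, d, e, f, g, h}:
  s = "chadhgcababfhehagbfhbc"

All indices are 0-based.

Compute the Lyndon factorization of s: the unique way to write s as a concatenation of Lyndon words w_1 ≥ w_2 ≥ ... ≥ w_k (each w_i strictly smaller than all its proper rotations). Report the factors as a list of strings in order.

["ch", "adhgc", "ababfhehagbfhbc"]

emit factor 1: 'ch' (i=0, period=2)
emit factor 2: 'adhgc' (i=2, period=5)
emit factor 3: 'ababfhehagbfhbc' (i=7, period=15)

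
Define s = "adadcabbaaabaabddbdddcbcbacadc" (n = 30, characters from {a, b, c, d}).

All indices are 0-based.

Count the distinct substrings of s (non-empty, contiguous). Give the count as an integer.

420

rank→(start, suffix):
  0 → (8, 'aaabaabddbdddcbcbacadc')
  1 → (9, 'aabaabddbdddcbcbacadc')
  2 → (12, 'aabddbdddcbcbacadc')
  3 → (10, 'abaabddbdddcbcbacadc')
  4 → (5, 'abbaaabaabddbdddcbcbacadc')
  5 → (13, 'abddbdddcbcbacadc')
  6 → (25, 'acadc')
  7 → (0, 'adadcabbaaabaabddbdddcbcbacadc')
  8 → (27, 'adc')
  9 → (2, 'adcabbaaabaabddbdddcbcbacadc')
  10 → (7, 'baaabaabddbdddcbcbacadc')
  11 → (11, 'baabddbdddcbcbacadc')
  12 → (24, 'bacadc')
  13 → (6, 'bbaaabaabddbdddcbcbacadc')
  14 → (22, 'bcbacadc')
  15 → (14, 'bddbdddcbcbacadc')
  16 → (17, 'bdddcbcbacadc')
  17 → (29, 'c')
  18 → (4, 'cabbaaabaabddbdddcbcbacadc')
  19 → (26, 'cadc')
  20 → (23, 'cbacadc')
  21 → (21, 'cbcbacadc')
  22 → (1, 'dadcabbaaabaabddbdddcbcbacadc')
  23 → (16, 'dbdddcbcbacadc')
  24 → (28, 'dc')
  25 → (3, 'dcabbaaabaabddbdddcbcbacadc')
  26 → (20, 'dcbcbacadc')
  27 → (15, 'ddbdddcbcbacadc')
  28 → (19, 'ddcbcbacadc')
  29 → (18, 'dddcbcbacadc')

SA = [8, 9, 12, 10, 5, 13, 25, 0, 27, 2, 7, 11, 24, 6, 22, 14, 17, 29, 4, 26, 23, 21, 1, 16, 28, 3, 20, 15, 19, 18]
[i] adj suffixes → lcp
  [1] 8/9 → 2 ('aa')
  [2] 9/12 → 3 ('aab')
  [3] 12/10 → 1 ('a')
  [4] 10/5 → 2 ('ab')
  [5] 5/13 → 2 ('ab')
  [6] 13/25 → 1 ('a')
  [7] 25/0 → 1 ('a')
  [8] 0/27 → 2 ('ad')
  [9] 27/2 → 3 ('adc')
  [10] 2/7 → 0 ('')
  [11] 7/11 → 3 ('baa')
  [12] 11/24 → 2 ('ba')
  [13] 24/6 → 1 ('b')
  [14] 6/22 → 1 ('b')
  [15] 22/14 → 1 ('b')
  [16] 14/17 → 3 ('bdd')
  [17] 17/29 → 0 ('')
  [18] 29/4 → 1 ('c')
  [19] 4/26 → 2 ('ca')
  [20] 26/23 → 1 ('c')
  [21] 23/21 → 2 ('cb')
  [22] 21/1 → 0 ('')
  [23] 1/16 → 1 ('d')
  [24] 16/28 → 1 ('d')
  [25] 28/3 → 2 ('dc')
  [26] 3/20 → 2 ('dc')
  [27] 20/15 → 1 ('d')
  [28] 15/19 → 2 ('dd')
  [29] 19/18 → 2 ('dd')

n(n+1)/2 = 30·31/2 = 465
Σ LCP = 0 + 2 + 3 + 1 + 2 + 2 + 1 + 1 + 2 + 3 + 0 + 3 + 2 + 1 + 1 + 1 + 3 + 0 + 1 + 2 + 1 + 2 + 0 + 1 + 1 + 2 + 2 + 1 + 2 + 2 = 45
distinct = 465 − 45 = 420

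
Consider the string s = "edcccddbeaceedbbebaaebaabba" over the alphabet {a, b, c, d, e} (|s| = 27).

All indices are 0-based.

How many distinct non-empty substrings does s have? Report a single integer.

344

rank | idx | suffix
   0 |  26 | a
   1 |  22 | aabba
   2 |  18 | aaebaabba
   3 |  23 | abba
   4 |   9 | aceedbbebaaebaabba
   5 |  19 | aebaabba
   6 |  25 | ba
   7 |  21 | baabba
   8 |  17 | baaebaabba
   9 |  24 | bba
  10 |  14 | bbebaaebaabba
  11 |   7 | beaceedbbebaaebaabba
  12 |  15 | bebaaebaabba
  13 |   2 | cccddbeaceedbbebaaebaabba
  14 |   3 | ccddbeaceedbbebaaebaabba
  15 |   4 | cddbeaceedbbebaaebaabba
  16 |  10 | ceedbbebaaebaabba
  17 |  13 | dbbebaaebaabba
  18 |   6 | dbeaceedbbebaaebaabba
  19 |   1 | dcccddbeaceedbbebaaebaabba
  20 |   5 | ddbeaceedbbebaaebaabba
  21 |   8 | eaceedbbebaaebaabba
  22 |  20 | ebaabba
  23 |  16 | ebaaebaabba
  24 |  12 | edbbebaaebaabba
  25 |   0 | edcccddbeaceedbbebaaebaabba
  26 |  11 | eedbbebaaebaabba

SA = [26, 22, 18, 23, 9, 19, 25, 21, 17, 24, 14, 7, 15, 2, 3, 4, 10, 13, 6, 1, 5, 8, 20, 16, 12, 0, 11]
i: (SA[i-1],SA[i]) lcp shared
  1: (26,22) 1 'a'
  2: (22,18) 2 'aa'
  3: (18,23) 1 'a'
  4: (23,9) 1 'a'
  5: (9,19) 1 'a'
  6: (19,25) 0 ''
  7: (25,21) 2 'ba'
  8: (21,17) 3 'baa'
  9: (17,24) 1 'b'
  10: (24,14) 2 'bb'
  11: (14,7) 1 'b'
  12: (7,15) 2 'be'
  13: (15,2) 0 ''
  14: (2,3) 2 'cc'
  15: (3,4) 1 'c'
  16: (4,10) 1 'c'
  17: (10,13) 0 ''
  18: (13,6) 2 'db'
  19: (6,1) 1 'd'
  20: (1,5) 1 'd'
  21: (5,8) 0 ''
  22: (8,20) 1 'e'
  23: (20,16) 4 'ebaa'
  24: (16,12) 1 'e'
  25: (12,0) 2 'ed'
  26: (0,11) 1 'e'

n(n+1)/2 = 27·28/2 = 378
Σ LCP = 0 + 1 + 2 + 1 + 1 + 1 + 0 + 2 + 3 + 1 + 2 + 1 + 2 + 0 + 2 + 1 + 1 + 0 + 2 + 1 + 1 + 0 + 1 + 4 + 1 + 2 + 1 = 34
distinct = 378 − 34 = 344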